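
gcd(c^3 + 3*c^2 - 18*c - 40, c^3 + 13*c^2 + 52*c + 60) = c^2 + 7*c + 10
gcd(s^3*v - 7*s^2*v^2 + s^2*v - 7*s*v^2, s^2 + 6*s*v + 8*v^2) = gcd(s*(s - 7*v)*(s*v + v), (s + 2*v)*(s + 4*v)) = 1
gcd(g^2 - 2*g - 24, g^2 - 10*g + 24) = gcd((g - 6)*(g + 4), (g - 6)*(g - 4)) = g - 6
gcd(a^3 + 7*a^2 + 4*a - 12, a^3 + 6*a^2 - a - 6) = a^2 + 5*a - 6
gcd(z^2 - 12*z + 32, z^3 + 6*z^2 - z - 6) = 1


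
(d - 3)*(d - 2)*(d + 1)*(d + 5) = d^4 + d^3 - 19*d^2 + 11*d + 30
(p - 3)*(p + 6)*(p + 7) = p^3 + 10*p^2 + 3*p - 126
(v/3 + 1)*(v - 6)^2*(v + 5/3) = v^4/3 - 22*v^3/9 - 5*v^2 + 36*v + 60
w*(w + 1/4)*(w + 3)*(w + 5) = w^4 + 33*w^3/4 + 17*w^2 + 15*w/4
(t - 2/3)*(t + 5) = t^2 + 13*t/3 - 10/3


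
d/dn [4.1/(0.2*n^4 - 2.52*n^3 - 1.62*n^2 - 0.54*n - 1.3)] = (-3.28*n^3 + 30.996*n^2 + 13.284*n + 2.214)/(-0.2*n^4 + 2.52*n^3 + 1.62*n^2 + 0.54*n + 1.3)^2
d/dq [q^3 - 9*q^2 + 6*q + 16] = 3*q^2 - 18*q + 6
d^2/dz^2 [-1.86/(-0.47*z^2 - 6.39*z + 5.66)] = (-0.821748*z^2 - 11.172276*z + 1.86*(0.94*z + 6.39)*(1.88*z + 12.78) + 9.895944)/(0.47*z^2 + 6.39*z - 5.66)^3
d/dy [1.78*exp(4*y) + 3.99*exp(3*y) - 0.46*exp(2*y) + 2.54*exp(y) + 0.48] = (7.12*exp(3*y) + 11.97*exp(2*y) - 0.92*exp(y) + 2.54)*exp(y)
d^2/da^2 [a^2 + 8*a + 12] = 2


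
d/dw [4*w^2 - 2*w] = 8*w - 2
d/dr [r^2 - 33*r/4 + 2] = 2*r - 33/4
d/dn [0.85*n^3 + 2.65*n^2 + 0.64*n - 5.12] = 2.55*n^2 + 5.3*n + 0.64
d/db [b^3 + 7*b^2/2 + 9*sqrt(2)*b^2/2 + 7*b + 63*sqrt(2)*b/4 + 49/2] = 3*b^2 + 7*b + 9*sqrt(2)*b + 7 + 63*sqrt(2)/4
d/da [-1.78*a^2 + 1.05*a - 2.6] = 1.05 - 3.56*a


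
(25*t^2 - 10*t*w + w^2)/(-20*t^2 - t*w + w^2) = (-5*t + w)/(4*t + w)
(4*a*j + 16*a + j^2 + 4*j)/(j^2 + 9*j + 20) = (4*a + j)/(j + 5)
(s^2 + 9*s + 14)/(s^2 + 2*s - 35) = (s + 2)/(s - 5)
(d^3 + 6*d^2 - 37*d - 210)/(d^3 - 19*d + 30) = (d^2 + d - 42)/(d^2 - 5*d + 6)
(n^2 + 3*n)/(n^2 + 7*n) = (n + 3)/(n + 7)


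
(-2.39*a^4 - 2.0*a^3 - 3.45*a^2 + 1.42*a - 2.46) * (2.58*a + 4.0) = -6.1662*a^5 - 14.72*a^4 - 16.901*a^3 - 10.1364*a^2 - 0.6668*a - 9.84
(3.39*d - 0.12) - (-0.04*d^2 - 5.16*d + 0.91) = 0.04*d^2 + 8.55*d - 1.03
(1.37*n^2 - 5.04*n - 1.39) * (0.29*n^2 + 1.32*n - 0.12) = 0.3973*n^4 + 0.3468*n^3 - 7.2203*n^2 - 1.23*n + 0.1668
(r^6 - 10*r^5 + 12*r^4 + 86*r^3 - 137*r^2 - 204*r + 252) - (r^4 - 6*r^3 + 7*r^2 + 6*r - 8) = r^6 - 10*r^5 + 11*r^4 + 92*r^3 - 144*r^2 - 210*r + 260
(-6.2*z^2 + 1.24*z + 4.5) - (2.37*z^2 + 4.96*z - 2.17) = -8.57*z^2 - 3.72*z + 6.67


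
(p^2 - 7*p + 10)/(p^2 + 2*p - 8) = (p - 5)/(p + 4)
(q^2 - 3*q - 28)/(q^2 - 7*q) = (q + 4)/q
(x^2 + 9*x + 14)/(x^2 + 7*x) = (x + 2)/x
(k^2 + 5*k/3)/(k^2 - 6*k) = (k + 5/3)/(k - 6)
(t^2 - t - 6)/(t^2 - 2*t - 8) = (t - 3)/(t - 4)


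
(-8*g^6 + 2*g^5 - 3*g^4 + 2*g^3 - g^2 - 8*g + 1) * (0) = 0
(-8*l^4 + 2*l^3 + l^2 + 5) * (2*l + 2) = -16*l^5 - 12*l^4 + 6*l^3 + 2*l^2 + 10*l + 10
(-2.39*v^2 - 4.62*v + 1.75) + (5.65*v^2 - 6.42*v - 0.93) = 3.26*v^2 - 11.04*v + 0.82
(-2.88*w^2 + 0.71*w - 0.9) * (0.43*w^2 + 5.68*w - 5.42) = -1.2384*w^4 - 16.0531*w^3 + 19.2554*w^2 - 8.9602*w + 4.878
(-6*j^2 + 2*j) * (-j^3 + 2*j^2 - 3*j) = 6*j^5 - 14*j^4 + 22*j^3 - 6*j^2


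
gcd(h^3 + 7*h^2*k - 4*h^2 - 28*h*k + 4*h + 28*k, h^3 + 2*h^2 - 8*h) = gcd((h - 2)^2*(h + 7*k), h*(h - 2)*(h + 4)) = h - 2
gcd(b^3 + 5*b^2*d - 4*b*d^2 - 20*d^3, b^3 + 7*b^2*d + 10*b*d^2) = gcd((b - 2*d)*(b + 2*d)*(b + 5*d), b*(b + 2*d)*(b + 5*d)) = b^2 + 7*b*d + 10*d^2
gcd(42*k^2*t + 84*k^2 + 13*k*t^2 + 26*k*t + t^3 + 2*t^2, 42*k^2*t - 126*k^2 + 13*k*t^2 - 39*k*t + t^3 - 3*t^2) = 42*k^2 + 13*k*t + t^2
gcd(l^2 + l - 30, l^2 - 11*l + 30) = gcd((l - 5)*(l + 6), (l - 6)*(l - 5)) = l - 5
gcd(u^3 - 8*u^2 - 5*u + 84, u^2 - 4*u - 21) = u^2 - 4*u - 21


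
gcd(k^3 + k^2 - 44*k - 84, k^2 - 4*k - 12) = k + 2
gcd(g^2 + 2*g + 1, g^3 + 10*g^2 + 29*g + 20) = g + 1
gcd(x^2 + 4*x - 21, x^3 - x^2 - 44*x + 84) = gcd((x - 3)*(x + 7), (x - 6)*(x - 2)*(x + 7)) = x + 7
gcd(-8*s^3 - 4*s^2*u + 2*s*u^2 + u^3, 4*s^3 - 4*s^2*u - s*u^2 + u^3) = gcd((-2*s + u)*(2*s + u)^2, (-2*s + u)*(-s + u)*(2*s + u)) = 4*s^2 - u^2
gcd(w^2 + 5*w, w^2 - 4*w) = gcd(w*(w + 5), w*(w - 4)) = w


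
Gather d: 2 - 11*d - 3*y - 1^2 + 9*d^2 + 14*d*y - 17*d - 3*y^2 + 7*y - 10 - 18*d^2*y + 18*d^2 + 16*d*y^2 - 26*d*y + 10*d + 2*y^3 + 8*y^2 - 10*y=d^2*(27 - 18*y) + d*(16*y^2 - 12*y - 18) + 2*y^3 + 5*y^2 - 6*y - 9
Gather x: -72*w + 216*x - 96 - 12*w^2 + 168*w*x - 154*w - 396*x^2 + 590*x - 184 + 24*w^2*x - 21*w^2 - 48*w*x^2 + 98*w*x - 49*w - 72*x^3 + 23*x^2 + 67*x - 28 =-33*w^2 - 275*w - 72*x^3 + x^2*(-48*w - 373) + x*(24*w^2 + 266*w + 873) - 308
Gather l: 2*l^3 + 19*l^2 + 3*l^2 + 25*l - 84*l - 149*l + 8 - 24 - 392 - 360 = 2*l^3 + 22*l^2 - 208*l - 768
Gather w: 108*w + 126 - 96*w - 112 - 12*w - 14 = 0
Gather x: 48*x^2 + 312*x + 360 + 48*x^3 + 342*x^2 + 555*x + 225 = 48*x^3 + 390*x^2 + 867*x + 585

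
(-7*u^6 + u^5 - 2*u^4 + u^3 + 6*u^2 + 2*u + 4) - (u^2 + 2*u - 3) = -7*u^6 + u^5 - 2*u^4 + u^3 + 5*u^2 + 7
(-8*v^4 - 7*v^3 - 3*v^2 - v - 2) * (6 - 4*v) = 32*v^5 - 20*v^4 - 30*v^3 - 14*v^2 + 2*v - 12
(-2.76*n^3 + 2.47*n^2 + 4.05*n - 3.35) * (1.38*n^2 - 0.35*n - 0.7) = -3.8088*n^5 + 4.3746*n^4 + 6.6565*n^3 - 7.7695*n^2 - 1.6625*n + 2.345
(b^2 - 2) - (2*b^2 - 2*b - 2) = -b^2 + 2*b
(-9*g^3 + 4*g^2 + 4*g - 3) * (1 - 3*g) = 27*g^4 - 21*g^3 - 8*g^2 + 13*g - 3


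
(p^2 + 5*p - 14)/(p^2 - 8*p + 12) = (p + 7)/(p - 6)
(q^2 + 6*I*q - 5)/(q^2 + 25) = (q + I)/(q - 5*I)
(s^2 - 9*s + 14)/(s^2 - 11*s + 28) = (s - 2)/(s - 4)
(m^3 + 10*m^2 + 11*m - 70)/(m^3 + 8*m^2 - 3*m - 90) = (m^2 + 5*m - 14)/(m^2 + 3*m - 18)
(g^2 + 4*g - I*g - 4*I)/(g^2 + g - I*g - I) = (g + 4)/(g + 1)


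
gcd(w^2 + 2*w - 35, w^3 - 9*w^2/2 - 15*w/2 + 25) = w - 5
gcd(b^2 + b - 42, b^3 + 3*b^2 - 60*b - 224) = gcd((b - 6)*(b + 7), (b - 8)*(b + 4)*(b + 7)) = b + 7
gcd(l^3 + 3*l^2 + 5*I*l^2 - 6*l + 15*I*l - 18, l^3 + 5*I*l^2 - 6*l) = l^2 + 5*I*l - 6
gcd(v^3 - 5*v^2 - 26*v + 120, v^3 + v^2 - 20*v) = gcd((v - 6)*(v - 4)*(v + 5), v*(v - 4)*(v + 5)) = v^2 + v - 20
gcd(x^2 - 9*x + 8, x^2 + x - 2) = x - 1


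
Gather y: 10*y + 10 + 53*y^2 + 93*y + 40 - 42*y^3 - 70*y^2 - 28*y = -42*y^3 - 17*y^2 + 75*y + 50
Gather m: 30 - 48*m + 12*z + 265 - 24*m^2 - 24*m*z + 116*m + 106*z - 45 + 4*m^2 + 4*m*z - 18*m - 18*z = -20*m^2 + m*(50 - 20*z) + 100*z + 250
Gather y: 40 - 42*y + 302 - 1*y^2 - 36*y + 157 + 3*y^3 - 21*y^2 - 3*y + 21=3*y^3 - 22*y^2 - 81*y + 520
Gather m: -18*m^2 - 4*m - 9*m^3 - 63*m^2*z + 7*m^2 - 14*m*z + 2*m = -9*m^3 + m^2*(-63*z - 11) + m*(-14*z - 2)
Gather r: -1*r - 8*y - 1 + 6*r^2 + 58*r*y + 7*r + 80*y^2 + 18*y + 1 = 6*r^2 + r*(58*y + 6) + 80*y^2 + 10*y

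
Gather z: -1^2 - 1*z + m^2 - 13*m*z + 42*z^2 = m^2 + 42*z^2 + z*(-13*m - 1) - 1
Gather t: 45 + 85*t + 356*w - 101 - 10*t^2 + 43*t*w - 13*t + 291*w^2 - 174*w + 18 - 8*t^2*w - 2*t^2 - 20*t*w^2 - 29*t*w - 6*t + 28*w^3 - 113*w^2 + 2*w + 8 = t^2*(-8*w - 12) + t*(-20*w^2 + 14*w + 66) + 28*w^3 + 178*w^2 + 184*w - 30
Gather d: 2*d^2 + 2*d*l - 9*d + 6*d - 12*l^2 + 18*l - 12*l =2*d^2 + d*(2*l - 3) - 12*l^2 + 6*l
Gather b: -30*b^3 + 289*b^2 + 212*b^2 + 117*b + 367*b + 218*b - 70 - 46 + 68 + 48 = -30*b^3 + 501*b^2 + 702*b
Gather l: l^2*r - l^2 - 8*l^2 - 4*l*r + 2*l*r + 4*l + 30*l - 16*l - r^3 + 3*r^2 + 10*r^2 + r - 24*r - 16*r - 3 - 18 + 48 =l^2*(r - 9) + l*(18 - 2*r) - r^3 + 13*r^2 - 39*r + 27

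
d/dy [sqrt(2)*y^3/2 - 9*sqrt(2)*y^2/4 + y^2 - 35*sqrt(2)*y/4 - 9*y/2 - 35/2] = 3*sqrt(2)*y^2/2 - 9*sqrt(2)*y/2 + 2*y - 35*sqrt(2)/4 - 9/2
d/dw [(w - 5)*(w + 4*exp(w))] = w + (w - 5)*(4*exp(w) + 1) + 4*exp(w)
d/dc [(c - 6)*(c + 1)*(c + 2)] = 3*c^2 - 6*c - 16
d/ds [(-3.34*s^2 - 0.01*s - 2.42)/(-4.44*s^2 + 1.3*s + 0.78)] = (-4.3864*s^2 - 26.7*s + 3.1382)/(19.7136*s^4 - 11.544*s^3 - 5.2364*s^2 + 2.028*s + 0.6084)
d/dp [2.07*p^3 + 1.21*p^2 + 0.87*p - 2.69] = 6.21*p^2 + 2.42*p + 0.87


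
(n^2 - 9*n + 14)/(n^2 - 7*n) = (n - 2)/n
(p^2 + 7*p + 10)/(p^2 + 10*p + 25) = (p + 2)/(p + 5)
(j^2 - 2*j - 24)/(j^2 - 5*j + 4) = (j^2 - 2*j - 24)/(j^2 - 5*j + 4)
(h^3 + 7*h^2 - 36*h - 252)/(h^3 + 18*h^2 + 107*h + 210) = (h - 6)/(h + 5)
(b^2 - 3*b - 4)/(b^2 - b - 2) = (b - 4)/(b - 2)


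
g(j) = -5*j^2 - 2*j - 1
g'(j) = -10*j - 2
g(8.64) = -391.53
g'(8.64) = -88.40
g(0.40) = -2.60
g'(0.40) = -6.00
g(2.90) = -48.85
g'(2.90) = -31.00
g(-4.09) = -76.46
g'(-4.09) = 38.90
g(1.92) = -23.27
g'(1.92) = -21.20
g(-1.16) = -5.41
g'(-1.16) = 9.60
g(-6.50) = -199.25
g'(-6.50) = 63.00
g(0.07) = -1.16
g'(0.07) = -2.70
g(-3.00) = -40.00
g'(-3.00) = 28.00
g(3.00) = -52.00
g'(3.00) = -32.00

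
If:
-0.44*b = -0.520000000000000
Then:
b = 1.18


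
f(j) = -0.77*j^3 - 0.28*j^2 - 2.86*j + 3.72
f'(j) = -2.31*j^2 - 0.56*j - 2.86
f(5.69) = -163.47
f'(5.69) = -80.84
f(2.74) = -22.06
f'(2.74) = -21.74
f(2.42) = -15.75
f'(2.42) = -17.74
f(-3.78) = 52.12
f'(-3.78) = -33.75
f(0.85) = 0.61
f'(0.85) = -5.00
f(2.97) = -27.42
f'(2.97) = -24.90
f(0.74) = 1.14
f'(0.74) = -4.54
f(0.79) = 0.91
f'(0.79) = -4.74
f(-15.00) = 2582.37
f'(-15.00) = -514.21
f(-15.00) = 2582.37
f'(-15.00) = -514.21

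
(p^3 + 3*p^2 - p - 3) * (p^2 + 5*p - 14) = p^5 + 8*p^4 - 50*p^2 - p + 42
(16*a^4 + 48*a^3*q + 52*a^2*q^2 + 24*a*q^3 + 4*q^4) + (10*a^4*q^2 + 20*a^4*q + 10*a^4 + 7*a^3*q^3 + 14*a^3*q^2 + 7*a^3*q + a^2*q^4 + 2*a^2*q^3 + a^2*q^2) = 10*a^4*q^2 + 20*a^4*q + 26*a^4 + 7*a^3*q^3 + 14*a^3*q^2 + 55*a^3*q + a^2*q^4 + 2*a^2*q^3 + 53*a^2*q^2 + 24*a*q^3 + 4*q^4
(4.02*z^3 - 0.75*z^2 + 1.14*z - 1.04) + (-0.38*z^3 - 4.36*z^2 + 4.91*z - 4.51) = 3.64*z^3 - 5.11*z^2 + 6.05*z - 5.55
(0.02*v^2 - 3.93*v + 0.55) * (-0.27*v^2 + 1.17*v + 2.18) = -0.0054*v^4 + 1.0845*v^3 - 4.703*v^2 - 7.9239*v + 1.199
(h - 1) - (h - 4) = 3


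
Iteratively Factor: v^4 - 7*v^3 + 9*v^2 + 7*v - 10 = (v + 1)*(v^3 - 8*v^2 + 17*v - 10) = (v - 5)*(v + 1)*(v^2 - 3*v + 2) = (v - 5)*(v - 1)*(v + 1)*(v - 2)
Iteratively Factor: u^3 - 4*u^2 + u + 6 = (u - 2)*(u^2 - 2*u - 3) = (u - 2)*(u + 1)*(u - 3)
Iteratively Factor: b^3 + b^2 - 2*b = (b + 2)*(b^2 - b) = b*(b + 2)*(b - 1)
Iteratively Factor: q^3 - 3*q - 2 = (q + 1)*(q^2 - q - 2) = (q - 2)*(q + 1)*(q + 1)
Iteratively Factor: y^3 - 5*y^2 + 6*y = (y)*(y^2 - 5*y + 6) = y*(y - 3)*(y - 2)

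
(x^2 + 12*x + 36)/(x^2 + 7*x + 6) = (x + 6)/(x + 1)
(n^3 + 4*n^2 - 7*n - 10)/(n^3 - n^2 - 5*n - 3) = (n^2 + 3*n - 10)/(n^2 - 2*n - 3)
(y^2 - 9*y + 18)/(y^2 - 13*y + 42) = (y - 3)/(y - 7)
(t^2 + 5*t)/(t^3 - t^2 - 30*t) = 1/(t - 6)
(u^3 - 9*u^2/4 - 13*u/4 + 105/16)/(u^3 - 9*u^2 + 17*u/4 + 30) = (8*u^2 + 2*u - 21)/(4*(2*u^2 - 13*u - 24))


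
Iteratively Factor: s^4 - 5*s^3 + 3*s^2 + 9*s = (s - 3)*(s^3 - 2*s^2 - 3*s) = (s - 3)*(s + 1)*(s^2 - 3*s) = s*(s - 3)*(s + 1)*(s - 3)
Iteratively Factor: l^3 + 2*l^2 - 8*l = (l + 4)*(l^2 - 2*l) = l*(l + 4)*(l - 2)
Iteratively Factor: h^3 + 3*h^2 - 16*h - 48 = (h - 4)*(h^2 + 7*h + 12) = (h - 4)*(h + 3)*(h + 4)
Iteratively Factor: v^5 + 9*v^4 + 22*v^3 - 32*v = (v + 4)*(v^4 + 5*v^3 + 2*v^2 - 8*v) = (v + 4)^2*(v^3 + v^2 - 2*v) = (v - 1)*(v + 4)^2*(v^2 + 2*v) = v*(v - 1)*(v + 4)^2*(v + 2)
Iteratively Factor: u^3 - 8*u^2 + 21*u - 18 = (u - 2)*(u^2 - 6*u + 9) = (u - 3)*(u - 2)*(u - 3)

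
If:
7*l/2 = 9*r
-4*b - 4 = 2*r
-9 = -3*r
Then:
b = -5/2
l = 54/7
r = 3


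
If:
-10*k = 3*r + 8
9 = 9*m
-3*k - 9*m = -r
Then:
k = -35/19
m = 1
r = 66/19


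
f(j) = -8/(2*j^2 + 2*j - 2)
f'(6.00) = 0.03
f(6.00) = -0.10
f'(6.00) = 0.03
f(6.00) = -0.10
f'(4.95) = 0.05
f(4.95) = -0.14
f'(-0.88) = -2.49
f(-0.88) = 3.62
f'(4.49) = 0.07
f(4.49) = -0.17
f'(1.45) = 2.39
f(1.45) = -1.57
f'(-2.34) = -3.23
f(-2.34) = -1.87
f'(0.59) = 2275.81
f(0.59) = 64.62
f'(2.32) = 0.50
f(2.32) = -0.60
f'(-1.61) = -27714.49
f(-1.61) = 223.46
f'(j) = -8*(-4*j - 2)/(2*j^2 + 2*j - 2)^2 = 4*(2*j + 1)/(j^2 + j - 1)^2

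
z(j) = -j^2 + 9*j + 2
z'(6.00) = -3.00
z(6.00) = 20.00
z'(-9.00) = 27.00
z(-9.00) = -160.00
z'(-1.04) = 11.08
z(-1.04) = -8.44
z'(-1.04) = 11.08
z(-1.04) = -8.44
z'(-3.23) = 15.46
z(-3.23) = -37.50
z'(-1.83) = 12.66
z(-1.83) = -17.82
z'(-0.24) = 9.48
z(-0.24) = -0.22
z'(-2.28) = 13.56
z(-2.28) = -23.72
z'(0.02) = 8.96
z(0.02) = 2.18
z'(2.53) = 3.94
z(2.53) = 18.37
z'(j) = 9 - 2*j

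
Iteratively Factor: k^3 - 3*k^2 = (k - 3)*(k^2) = k*(k - 3)*(k)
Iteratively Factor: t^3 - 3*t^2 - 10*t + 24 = (t - 4)*(t^2 + t - 6) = (t - 4)*(t - 2)*(t + 3)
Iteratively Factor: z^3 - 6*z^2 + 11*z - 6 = (z - 1)*(z^2 - 5*z + 6) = (z - 3)*(z - 1)*(z - 2)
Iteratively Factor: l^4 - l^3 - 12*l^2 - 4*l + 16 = (l + 2)*(l^3 - 3*l^2 - 6*l + 8) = (l - 4)*(l + 2)*(l^2 + l - 2) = (l - 4)*(l + 2)^2*(l - 1)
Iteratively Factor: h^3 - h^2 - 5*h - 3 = (h + 1)*(h^2 - 2*h - 3) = (h + 1)^2*(h - 3)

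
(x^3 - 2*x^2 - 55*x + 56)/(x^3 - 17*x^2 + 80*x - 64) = (x + 7)/(x - 8)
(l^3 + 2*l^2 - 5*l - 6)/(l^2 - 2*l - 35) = (-l^3 - 2*l^2 + 5*l + 6)/(-l^2 + 2*l + 35)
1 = 1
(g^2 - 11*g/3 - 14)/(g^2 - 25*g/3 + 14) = (3*g + 7)/(3*g - 7)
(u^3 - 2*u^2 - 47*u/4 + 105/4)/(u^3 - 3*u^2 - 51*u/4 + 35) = (u - 3)/(u - 4)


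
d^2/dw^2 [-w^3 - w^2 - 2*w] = -6*w - 2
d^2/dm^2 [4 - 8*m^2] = -16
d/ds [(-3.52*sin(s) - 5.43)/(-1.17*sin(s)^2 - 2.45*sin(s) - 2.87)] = (-12.7062*sin(s) + 2.0592*cos(2*s) - 5.2603)*cos(s)/(1.17*sin(s)^2 + 2.45*sin(s) + 2.87)^2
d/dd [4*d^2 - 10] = 8*d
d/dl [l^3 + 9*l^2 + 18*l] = 3*l^2 + 18*l + 18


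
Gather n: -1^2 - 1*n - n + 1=-2*n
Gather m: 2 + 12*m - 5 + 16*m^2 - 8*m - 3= 16*m^2 + 4*m - 6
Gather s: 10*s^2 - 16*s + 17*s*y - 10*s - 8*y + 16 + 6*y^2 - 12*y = 10*s^2 + s*(17*y - 26) + 6*y^2 - 20*y + 16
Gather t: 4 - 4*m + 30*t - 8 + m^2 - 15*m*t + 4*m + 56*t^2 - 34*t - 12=m^2 + 56*t^2 + t*(-15*m - 4) - 16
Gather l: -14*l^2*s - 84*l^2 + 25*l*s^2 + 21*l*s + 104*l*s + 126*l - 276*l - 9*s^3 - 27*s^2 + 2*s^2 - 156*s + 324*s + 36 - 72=l^2*(-14*s - 84) + l*(25*s^2 + 125*s - 150) - 9*s^3 - 25*s^2 + 168*s - 36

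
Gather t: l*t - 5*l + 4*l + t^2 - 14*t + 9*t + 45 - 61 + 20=-l + t^2 + t*(l - 5) + 4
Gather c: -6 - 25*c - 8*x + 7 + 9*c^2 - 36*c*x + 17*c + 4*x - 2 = 9*c^2 + c*(-36*x - 8) - 4*x - 1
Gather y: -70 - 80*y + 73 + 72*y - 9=-8*y - 6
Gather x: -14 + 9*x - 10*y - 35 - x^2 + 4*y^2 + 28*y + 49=-x^2 + 9*x + 4*y^2 + 18*y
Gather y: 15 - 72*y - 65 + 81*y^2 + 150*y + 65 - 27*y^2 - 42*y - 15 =54*y^2 + 36*y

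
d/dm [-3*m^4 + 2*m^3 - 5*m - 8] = -12*m^3 + 6*m^2 - 5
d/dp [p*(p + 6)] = 2*p + 6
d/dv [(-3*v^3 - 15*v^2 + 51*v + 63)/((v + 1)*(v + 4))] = 3*(-v^2 - 8*v - 37)/(v^2 + 8*v + 16)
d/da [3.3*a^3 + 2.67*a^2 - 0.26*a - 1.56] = 9.9*a^2 + 5.34*a - 0.26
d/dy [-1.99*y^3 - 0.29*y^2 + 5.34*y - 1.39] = -5.97*y^2 - 0.58*y + 5.34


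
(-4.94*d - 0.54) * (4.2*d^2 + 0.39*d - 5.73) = -20.748*d^3 - 4.1946*d^2 + 28.0956*d + 3.0942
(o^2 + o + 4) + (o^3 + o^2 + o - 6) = o^3 + 2*o^2 + 2*o - 2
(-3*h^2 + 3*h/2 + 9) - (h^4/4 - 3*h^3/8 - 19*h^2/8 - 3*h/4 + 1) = -h^4/4 + 3*h^3/8 - 5*h^2/8 + 9*h/4 + 8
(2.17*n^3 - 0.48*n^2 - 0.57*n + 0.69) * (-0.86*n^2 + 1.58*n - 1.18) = -1.8662*n^5 + 3.8414*n^4 - 2.8288*n^3 - 0.9276*n^2 + 1.7628*n - 0.8142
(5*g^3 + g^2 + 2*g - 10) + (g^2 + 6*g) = 5*g^3 + 2*g^2 + 8*g - 10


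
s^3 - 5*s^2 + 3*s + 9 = (s - 3)^2*(s + 1)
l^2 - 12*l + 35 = (l - 7)*(l - 5)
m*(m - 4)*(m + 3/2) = m^3 - 5*m^2/2 - 6*m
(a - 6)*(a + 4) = a^2 - 2*a - 24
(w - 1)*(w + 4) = w^2 + 3*w - 4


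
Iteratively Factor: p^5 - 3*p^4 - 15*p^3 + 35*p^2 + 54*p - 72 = (p - 4)*(p^4 + p^3 - 11*p^2 - 9*p + 18) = (p - 4)*(p + 3)*(p^3 - 2*p^2 - 5*p + 6) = (p - 4)*(p - 1)*(p + 3)*(p^2 - p - 6) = (p - 4)*(p - 1)*(p + 2)*(p + 3)*(p - 3)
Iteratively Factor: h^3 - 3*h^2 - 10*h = (h)*(h^2 - 3*h - 10) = h*(h + 2)*(h - 5)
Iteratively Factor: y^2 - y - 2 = (y - 2)*(y + 1)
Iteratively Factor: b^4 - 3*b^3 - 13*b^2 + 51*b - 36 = (b + 4)*(b^3 - 7*b^2 + 15*b - 9) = (b - 3)*(b + 4)*(b^2 - 4*b + 3) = (b - 3)*(b - 1)*(b + 4)*(b - 3)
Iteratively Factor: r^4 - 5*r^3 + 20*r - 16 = (r + 2)*(r^3 - 7*r^2 + 14*r - 8) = (r - 4)*(r + 2)*(r^2 - 3*r + 2) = (r - 4)*(r - 1)*(r + 2)*(r - 2)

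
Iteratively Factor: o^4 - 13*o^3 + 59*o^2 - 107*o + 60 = (o - 5)*(o^3 - 8*o^2 + 19*o - 12) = (o - 5)*(o - 3)*(o^2 - 5*o + 4) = (o - 5)*(o - 4)*(o - 3)*(o - 1)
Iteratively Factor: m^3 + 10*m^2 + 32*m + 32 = (m + 4)*(m^2 + 6*m + 8) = (m + 4)^2*(m + 2)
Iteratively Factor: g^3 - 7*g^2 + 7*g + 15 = (g + 1)*(g^2 - 8*g + 15) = (g - 3)*(g + 1)*(g - 5)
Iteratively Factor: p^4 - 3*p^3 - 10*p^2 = (p)*(p^3 - 3*p^2 - 10*p) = p^2*(p^2 - 3*p - 10) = p^2*(p + 2)*(p - 5)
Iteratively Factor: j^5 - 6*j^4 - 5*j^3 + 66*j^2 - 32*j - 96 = (j + 3)*(j^4 - 9*j^3 + 22*j^2 - 32) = (j - 4)*(j + 3)*(j^3 - 5*j^2 + 2*j + 8) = (j - 4)*(j - 2)*(j + 3)*(j^2 - 3*j - 4) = (j - 4)*(j - 2)*(j + 1)*(j + 3)*(j - 4)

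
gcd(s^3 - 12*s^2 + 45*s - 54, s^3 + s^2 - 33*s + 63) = s^2 - 6*s + 9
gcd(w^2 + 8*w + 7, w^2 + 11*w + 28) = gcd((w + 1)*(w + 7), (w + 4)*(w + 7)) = w + 7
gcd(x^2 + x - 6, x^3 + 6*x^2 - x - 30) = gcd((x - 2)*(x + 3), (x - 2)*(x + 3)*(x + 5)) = x^2 + x - 6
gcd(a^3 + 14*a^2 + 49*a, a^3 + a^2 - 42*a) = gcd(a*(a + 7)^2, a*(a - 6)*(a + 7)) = a^2 + 7*a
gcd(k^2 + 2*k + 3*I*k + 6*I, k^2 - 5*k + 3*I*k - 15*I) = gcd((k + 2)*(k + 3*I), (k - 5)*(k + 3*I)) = k + 3*I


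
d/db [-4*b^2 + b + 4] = 1 - 8*b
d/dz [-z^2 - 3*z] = -2*z - 3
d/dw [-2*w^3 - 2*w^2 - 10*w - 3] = -6*w^2 - 4*w - 10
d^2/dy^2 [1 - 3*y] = 0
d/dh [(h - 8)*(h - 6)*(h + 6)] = 3*h^2 - 16*h - 36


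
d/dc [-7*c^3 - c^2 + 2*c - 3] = -21*c^2 - 2*c + 2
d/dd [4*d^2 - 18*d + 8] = 8*d - 18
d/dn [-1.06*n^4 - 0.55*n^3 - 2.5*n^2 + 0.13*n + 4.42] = -4.24*n^3 - 1.65*n^2 - 5.0*n + 0.13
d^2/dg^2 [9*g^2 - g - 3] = 18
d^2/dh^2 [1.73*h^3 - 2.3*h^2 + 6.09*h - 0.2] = 10.38*h - 4.6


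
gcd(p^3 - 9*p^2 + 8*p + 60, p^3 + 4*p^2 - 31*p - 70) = p^2 - 3*p - 10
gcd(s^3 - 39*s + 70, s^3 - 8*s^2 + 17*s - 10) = s^2 - 7*s + 10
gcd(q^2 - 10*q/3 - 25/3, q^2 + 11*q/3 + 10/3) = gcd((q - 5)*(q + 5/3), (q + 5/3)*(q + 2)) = q + 5/3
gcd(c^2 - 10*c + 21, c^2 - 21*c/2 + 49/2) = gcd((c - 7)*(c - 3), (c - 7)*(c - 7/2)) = c - 7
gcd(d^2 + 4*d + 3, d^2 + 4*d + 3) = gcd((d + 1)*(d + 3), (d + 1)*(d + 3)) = d^2 + 4*d + 3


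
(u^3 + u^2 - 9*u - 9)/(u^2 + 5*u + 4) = (u^2 - 9)/(u + 4)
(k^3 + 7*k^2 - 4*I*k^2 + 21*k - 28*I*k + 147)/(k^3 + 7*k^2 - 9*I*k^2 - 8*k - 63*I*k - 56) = (k^2 - 4*I*k + 21)/(k^2 - 9*I*k - 8)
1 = 1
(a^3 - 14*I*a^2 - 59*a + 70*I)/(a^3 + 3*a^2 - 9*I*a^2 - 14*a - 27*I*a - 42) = (a - 5*I)/(a + 3)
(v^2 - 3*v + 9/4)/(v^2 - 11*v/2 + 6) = (v - 3/2)/(v - 4)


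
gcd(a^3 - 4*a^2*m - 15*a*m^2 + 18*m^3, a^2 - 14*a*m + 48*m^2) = a - 6*m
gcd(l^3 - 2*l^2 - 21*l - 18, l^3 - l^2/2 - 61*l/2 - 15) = l - 6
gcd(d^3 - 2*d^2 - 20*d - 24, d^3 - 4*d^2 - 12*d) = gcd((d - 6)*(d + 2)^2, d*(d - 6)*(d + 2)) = d^2 - 4*d - 12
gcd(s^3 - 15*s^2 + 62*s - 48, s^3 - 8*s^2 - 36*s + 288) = s^2 - 14*s + 48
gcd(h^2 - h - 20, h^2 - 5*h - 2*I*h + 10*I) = h - 5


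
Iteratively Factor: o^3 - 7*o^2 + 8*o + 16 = (o - 4)*(o^2 - 3*o - 4) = (o - 4)*(o + 1)*(o - 4)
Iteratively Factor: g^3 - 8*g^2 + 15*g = (g - 5)*(g^2 - 3*g) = g*(g - 5)*(g - 3)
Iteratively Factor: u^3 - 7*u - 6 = (u - 3)*(u^2 + 3*u + 2) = (u - 3)*(u + 1)*(u + 2)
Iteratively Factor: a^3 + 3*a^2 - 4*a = (a + 4)*(a^2 - a) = (a - 1)*(a + 4)*(a)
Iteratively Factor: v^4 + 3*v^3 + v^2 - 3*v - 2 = (v - 1)*(v^3 + 4*v^2 + 5*v + 2) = (v - 1)*(v + 2)*(v^2 + 2*v + 1) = (v - 1)*(v + 1)*(v + 2)*(v + 1)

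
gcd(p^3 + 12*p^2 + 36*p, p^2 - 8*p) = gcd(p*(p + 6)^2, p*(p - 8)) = p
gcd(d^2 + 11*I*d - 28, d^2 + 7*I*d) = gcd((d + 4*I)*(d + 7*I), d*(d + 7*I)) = d + 7*I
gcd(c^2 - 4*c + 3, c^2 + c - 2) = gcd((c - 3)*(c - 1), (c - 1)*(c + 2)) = c - 1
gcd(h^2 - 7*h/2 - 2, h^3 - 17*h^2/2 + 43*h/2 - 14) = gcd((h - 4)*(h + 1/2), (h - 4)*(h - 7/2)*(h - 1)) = h - 4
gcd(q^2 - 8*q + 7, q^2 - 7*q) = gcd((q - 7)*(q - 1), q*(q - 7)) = q - 7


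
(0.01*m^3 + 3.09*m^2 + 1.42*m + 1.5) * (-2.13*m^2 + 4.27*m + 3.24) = -0.0213*m^5 - 6.539*m^4 + 10.2021*m^3 + 12.88*m^2 + 11.0058*m + 4.86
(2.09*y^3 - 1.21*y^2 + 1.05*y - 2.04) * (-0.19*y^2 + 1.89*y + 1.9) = -0.3971*y^5 + 4.18*y^4 + 1.4846*y^3 + 0.0731*y^2 - 1.8606*y - 3.876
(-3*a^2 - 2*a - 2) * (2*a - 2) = -6*a^3 + 2*a^2 + 4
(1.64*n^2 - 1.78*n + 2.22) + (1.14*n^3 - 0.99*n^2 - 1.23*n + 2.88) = 1.14*n^3 + 0.65*n^2 - 3.01*n + 5.1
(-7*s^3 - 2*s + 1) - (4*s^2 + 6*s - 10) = -7*s^3 - 4*s^2 - 8*s + 11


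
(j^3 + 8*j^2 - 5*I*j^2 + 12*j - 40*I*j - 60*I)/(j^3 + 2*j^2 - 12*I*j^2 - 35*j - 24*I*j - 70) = (j + 6)/(j - 7*I)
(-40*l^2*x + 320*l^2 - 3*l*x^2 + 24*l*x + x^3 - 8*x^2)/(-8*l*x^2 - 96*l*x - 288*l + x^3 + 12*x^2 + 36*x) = (5*l*x - 40*l + x^2 - 8*x)/(x^2 + 12*x + 36)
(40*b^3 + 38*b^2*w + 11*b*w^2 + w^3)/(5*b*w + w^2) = 8*b^2/w + 6*b + w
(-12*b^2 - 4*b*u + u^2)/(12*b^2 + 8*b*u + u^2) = (-6*b + u)/(6*b + u)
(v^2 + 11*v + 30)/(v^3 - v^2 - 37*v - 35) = (v + 6)/(v^2 - 6*v - 7)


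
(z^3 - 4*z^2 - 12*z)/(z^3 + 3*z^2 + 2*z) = (z - 6)/(z + 1)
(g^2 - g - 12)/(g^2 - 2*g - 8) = (g + 3)/(g + 2)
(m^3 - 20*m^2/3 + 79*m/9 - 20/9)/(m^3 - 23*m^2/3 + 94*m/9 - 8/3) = (m - 5)/(m - 6)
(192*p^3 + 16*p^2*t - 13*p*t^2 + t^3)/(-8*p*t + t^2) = -24*p^2/t - 5*p + t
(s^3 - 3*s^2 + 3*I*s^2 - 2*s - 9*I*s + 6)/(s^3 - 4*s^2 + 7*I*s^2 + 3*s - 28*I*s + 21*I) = (s^2 + 3*I*s - 2)/(s^2 + s*(-1 + 7*I) - 7*I)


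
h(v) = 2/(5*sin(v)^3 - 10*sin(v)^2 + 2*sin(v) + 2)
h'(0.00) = -1.00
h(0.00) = 1.00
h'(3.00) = -0.24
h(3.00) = 0.95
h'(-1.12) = -0.21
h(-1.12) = -0.17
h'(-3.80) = -18.70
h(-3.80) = 3.20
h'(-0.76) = -1.00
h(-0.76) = -0.35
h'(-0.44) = -21.63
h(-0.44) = -1.90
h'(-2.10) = 0.28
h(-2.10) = -0.19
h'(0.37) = 2.23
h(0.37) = 1.21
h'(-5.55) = 54.00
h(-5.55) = 5.58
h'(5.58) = -1.39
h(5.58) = -0.41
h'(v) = 2*(-15*sin(v)^2*cos(v) + 20*sin(v)*cos(v) - 2*cos(v))/(5*sin(v)^3 - 10*sin(v)^2 + 2*sin(v) + 2)^2 = 2*(-15*sin(v)^2 + 20*sin(v) - 2)*cos(v)/(5*sin(v)^3 - 10*sin(v)^2 + 2*sin(v) + 2)^2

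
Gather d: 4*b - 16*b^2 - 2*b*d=-16*b^2 - 2*b*d + 4*b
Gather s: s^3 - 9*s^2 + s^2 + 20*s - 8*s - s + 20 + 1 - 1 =s^3 - 8*s^2 + 11*s + 20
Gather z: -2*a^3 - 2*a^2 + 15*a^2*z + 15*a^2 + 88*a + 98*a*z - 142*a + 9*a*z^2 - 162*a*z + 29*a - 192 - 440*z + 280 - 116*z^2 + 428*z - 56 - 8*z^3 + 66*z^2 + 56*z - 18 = -2*a^3 + 13*a^2 - 25*a - 8*z^3 + z^2*(9*a - 50) + z*(15*a^2 - 64*a + 44) + 14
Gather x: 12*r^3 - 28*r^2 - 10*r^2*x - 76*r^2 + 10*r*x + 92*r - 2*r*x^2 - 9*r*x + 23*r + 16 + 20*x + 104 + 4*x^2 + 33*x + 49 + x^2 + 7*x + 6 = 12*r^3 - 104*r^2 + 115*r + x^2*(5 - 2*r) + x*(-10*r^2 + r + 60) + 175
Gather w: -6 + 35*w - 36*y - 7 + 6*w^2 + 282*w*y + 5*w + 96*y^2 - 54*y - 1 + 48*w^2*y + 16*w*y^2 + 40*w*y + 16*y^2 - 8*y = w^2*(48*y + 6) + w*(16*y^2 + 322*y + 40) + 112*y^2 - 98*y - 14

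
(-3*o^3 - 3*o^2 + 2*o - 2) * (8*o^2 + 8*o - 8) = -24*o^5 - 48*o^4 + 16*o^3 + 24*o^2 - 32*o + 16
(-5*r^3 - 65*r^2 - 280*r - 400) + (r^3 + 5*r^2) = -4*r^3 - 60*r^2 - 280*r - 400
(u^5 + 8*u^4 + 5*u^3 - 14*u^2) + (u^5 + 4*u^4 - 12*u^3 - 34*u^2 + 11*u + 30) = 2*u^5 + 12*u^4 - 7*u^3 - 48*u^2 + 11*u + 30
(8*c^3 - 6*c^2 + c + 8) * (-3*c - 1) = -24*c^4 + 10*c^3 + 3*c^2 - 25*c - 8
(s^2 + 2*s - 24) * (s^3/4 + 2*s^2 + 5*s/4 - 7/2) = s^5/4 + 5*s^4/2 - 3*s^3/4 - 49*s^2 - 37*s + 84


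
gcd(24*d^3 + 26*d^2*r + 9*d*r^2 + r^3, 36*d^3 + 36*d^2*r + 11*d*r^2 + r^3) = 6*d^2 + 5*d*r + r^2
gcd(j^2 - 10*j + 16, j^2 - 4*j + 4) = j - 2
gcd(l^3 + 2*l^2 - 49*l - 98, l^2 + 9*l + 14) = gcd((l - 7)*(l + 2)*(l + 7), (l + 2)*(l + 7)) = l^2 + 9*l + 14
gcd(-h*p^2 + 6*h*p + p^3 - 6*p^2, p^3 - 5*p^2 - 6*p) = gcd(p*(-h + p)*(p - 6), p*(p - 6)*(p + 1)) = p^2 - 6*p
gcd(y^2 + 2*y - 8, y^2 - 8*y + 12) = y - 2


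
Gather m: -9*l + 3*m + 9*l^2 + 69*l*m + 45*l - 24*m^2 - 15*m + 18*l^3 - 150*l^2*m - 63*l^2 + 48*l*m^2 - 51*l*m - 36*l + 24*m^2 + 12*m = 18*l^3 - 54*l^2 + 48*l*m^2 + m*(-150*l^2 + 18*l)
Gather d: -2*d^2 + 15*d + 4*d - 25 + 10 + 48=-2*d^2 + 19*d + 33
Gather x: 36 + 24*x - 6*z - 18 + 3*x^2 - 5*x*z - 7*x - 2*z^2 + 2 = 3*x^2 + x*(17 - 5*z) - 2*z^2 - 6*z + 20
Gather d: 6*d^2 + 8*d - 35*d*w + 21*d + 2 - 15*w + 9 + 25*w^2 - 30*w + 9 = 6*d^2 + d*(29 - 35*w) + 25*w^2 - 45*w + 20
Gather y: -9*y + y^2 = y^2 - 9*y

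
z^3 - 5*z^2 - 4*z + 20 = (z - 5)*(z - 2)*(z + 2)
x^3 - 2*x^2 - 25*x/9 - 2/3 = (x - 3)*(x + 1/3)*(x + 2/3)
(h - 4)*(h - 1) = h^2 - 5*h + 4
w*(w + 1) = w^2 + w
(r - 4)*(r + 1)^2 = r^3 - 2*r^2 - 7*r - 4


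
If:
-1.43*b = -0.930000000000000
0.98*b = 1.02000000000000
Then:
No Solution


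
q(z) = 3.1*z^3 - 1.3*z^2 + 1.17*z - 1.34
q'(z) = 9.3*z^2 - 2.6*z + 1.17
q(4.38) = 239.33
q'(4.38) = 168.20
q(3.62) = 132.92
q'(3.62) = 113.63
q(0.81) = 0.40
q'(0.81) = 5.17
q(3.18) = 88.92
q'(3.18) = 86.95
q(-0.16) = -1.57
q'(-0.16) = 1.82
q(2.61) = 47.97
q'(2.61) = 57.74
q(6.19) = 691.34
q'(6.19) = 341.42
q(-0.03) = -1.38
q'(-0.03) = 1.26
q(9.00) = 2163.79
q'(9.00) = 731.07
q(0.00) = -1.34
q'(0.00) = 1.17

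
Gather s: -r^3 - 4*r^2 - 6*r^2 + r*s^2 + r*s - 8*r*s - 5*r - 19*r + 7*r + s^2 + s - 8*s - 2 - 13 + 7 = -r^3 - 10*r^2 - 17*r + s^2*(r + 1) + s*(-7*r - 7) - 8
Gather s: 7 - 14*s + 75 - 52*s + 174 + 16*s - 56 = 200 - 50*s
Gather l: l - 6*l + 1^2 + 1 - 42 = -5*l - 40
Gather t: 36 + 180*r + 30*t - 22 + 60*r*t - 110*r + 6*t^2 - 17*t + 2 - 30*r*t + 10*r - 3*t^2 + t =80*r + 3*t^2 + t*(30*r + 14) + 16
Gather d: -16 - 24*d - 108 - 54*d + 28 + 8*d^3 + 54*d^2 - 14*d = 8*d^3 + 54*d^2 - 92*d - 96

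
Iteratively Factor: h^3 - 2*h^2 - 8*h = (h + 2)*(h^2 - 4*h) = h*(h + 2)*(h - 4)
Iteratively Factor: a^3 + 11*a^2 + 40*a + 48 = (a + 4)*(a^2 + 7*a + 12) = (a + 3)*(a + 4)*(a + 4)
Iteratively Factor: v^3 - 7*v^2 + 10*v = (v)*(v^2 - 7*v + 10) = v*(v - 5)*(v - 2)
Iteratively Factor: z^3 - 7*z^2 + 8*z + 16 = (z - 4)*(z^2 - 3*z - 4) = (z - 4)^2*(z + 1)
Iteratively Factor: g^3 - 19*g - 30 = (g + 2)*(g^2 - 2*g - 15) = (g - 5)*(g + 2)*(g + 3)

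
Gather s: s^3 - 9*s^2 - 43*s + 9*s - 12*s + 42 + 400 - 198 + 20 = s^3 - 9*s^2 - 46*s + 264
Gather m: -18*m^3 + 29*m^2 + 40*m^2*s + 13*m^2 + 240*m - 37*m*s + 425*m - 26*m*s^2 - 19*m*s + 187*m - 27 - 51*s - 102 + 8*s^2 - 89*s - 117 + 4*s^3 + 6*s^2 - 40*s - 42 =-18*m^3 + m^2*(40*s + 42) + m*(-26*s^2 - 56*s + 852) + 4*s^3 + 14*s^2 - 180*s - 288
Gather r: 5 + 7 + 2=14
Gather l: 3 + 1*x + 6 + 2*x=3*x + 9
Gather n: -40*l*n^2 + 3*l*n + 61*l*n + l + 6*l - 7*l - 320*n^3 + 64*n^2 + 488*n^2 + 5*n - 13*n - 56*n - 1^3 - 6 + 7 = -320*n^3 + n^2*(552 - 40*l) + n*(64*l - 64)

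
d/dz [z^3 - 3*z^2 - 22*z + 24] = 3*z^2 - 6*z - 22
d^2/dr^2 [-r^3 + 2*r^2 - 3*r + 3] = 4 - 6*r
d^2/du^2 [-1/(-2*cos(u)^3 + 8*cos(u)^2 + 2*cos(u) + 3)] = 2*((2*sin(u)^2*cos(u) - 8*sin(u)^2 + 11)*(-cos(u) - 32*cos(2*u) + 9*cos(3*u))/4 - 4*(-3*cos(u)^2 + 8*cos(u) + 1)^2*sin(u)^2)/(2*sin(u)^2*cos(u) - 8*sin(u)^2 + 11)^3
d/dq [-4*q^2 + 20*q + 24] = 20 - 8*q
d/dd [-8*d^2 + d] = 1 - 16*d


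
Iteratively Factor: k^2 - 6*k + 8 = (k - 4)*(k - 2)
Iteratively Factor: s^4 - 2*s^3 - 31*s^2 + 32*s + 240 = (s - 4)*(s^3 + 2*s^2 - 23*s - 60) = (s - 4)*(s + 4)*(s^2 - 2*s - 15) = (s - 4)*(s + 3)*(s + 4)*(s - 5)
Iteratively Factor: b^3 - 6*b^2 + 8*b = (b - 4)*(b^2 - 2*b) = b*(b - 4)*(b - 2)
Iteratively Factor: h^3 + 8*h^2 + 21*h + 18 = (h + 2)*(h^2 + 6*h + 9) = (h + 2)*(h + 3)*(h + 3)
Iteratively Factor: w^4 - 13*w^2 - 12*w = (w - 4)*(w^3 + 4*w^2 + 3*w) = w*(w - 4)*(w^2 + 4*w + 3) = w*(w - 4)*(w + 3)*(w + 1)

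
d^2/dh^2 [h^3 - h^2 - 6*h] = 6*h - 2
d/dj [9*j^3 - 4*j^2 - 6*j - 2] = 27*j^2 - 8*j - 6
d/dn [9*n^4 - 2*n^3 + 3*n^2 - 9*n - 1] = 36*n^3 - 6*n^2 + 6*n - 9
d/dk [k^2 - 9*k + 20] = 2*k - 9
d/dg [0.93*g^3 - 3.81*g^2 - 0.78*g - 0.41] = 2.79*g^2 - 7.62*g - 0.78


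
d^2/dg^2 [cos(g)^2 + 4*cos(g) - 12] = -4*cos(g) - 2*cos(2*g)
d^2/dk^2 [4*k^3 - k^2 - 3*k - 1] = 24*k - 2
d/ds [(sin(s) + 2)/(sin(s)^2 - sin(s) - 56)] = (-4*sin(s) + cos(s)^2 - 55)*cos(s)/(sin(s) + cos(s)^2 + 55)^2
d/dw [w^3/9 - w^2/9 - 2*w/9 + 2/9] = w^2/3 - 2*w/9 - 2/9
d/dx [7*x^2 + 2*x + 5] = 14*x + 2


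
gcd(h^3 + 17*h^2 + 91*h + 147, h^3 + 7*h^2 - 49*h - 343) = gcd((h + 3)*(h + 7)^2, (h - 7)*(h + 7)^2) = h^2 + 14*h + 49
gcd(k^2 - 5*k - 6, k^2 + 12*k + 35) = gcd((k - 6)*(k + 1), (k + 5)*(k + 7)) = 1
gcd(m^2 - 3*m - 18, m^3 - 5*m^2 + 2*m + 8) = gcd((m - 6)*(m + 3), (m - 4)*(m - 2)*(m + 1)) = 1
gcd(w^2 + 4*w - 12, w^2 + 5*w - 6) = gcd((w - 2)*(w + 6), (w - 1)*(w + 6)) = w + 6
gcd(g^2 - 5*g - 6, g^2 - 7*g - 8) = g + 1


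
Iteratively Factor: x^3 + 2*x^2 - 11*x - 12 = (x - 3)*(x^2 + 5*x + 4) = (x - 3)*(x + 1)*(x + 4)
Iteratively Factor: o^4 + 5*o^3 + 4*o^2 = (o)*(o^3 + 5*o^2 + 4*o) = o*(o + 1)*(o^2 + 4*o) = o*(o + 1)*(o + 4)*(o)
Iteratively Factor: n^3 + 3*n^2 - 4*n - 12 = (n - 2)*(n^2 + 5*n + 6) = (n - 2)*(n + 3)*(n + 2)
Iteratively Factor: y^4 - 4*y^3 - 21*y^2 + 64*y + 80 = (y - 5)*(y^3 + y^2 - 16*y - 16) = (y - 5)*(y + 1)*(y^2 - 16) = (y - 5)*(y + 1)*(y + 4)*(y - 4)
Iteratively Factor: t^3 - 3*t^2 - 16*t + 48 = (t + 4)*(t^2 - 7*t + 12) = (t - 4)*(t + 4)*(t - 3)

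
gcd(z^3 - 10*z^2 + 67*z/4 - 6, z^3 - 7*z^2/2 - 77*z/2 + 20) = z^2 - 17*z/2 + 4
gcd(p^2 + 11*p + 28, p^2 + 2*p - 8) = p + 4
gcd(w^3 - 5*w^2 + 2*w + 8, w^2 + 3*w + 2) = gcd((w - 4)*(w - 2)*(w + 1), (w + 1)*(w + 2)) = w + 1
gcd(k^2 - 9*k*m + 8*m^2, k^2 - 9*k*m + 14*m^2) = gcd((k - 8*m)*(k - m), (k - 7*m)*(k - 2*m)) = 1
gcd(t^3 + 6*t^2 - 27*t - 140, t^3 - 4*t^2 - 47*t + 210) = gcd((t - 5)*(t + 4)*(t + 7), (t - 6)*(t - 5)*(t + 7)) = t^2 + 2*t - 35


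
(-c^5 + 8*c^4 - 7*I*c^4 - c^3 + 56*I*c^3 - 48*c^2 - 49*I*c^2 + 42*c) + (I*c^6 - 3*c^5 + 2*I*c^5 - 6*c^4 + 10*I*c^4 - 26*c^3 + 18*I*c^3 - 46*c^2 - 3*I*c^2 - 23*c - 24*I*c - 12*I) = I*c^6 - 4*c^5 + 2*I*c^5 + 2*c^4 + 3*I*c^4 - 27*c^3 + 74*I*c^3 - 94*c^2 - 52*I*c^2 + 19*c - 24*I*c - 12*I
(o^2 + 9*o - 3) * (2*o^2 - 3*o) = 2*o^4 + 15*o^3 - 33*o^2 + 9*o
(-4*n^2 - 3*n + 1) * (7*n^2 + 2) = -28*n^4 - 21*n^3 - n^2 - 6*n + 2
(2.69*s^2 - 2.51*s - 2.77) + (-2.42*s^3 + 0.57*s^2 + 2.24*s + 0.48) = -2.42*s^3 + 3.26*s^2 - 0.27*s - 2.29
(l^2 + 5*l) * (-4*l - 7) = -4*l^3 - 27*l^2 - 35*l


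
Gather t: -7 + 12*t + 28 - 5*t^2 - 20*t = -5*t^2 - 8*t + 21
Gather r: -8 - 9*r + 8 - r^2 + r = -r^2 - 8*r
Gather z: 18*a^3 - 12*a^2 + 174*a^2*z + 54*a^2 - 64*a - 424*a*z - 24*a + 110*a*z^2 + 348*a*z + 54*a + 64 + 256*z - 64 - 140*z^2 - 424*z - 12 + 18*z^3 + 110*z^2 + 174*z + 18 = 18*a^3 + 42*a^2 - 34*a + 18*z^3 + z^2*(110*a - 30) + z*(174*a^2 - 76*a + 6) + 6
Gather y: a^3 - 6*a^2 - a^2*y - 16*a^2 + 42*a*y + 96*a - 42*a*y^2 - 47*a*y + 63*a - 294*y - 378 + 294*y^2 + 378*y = a^3 - 22*a^2 + 159*a + y^2*(294 - 42*a) + y*(-a^2 - 5*a + 84) - 378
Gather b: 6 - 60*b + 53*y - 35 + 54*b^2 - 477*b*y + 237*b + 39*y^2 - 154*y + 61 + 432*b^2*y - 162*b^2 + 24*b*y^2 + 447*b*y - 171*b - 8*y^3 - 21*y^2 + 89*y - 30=b^2*(432*y - 108) + b*(24*y^2 - 30*y + 6) - 8*y^3 + 18*y^2 - 12*y + 2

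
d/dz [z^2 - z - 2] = 2*z - 1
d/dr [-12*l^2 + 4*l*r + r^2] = 4*l + 2*r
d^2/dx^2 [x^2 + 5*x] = 2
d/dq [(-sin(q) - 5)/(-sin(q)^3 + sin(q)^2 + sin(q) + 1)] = (-2*sin(q)^3 - 14*sin(q)^2 + 10*sin(q) + 4)*cos(q)/(-sin(q)^3 + sin(q)^2 + sin(q) + 1)^2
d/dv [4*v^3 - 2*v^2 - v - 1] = 12*v^2 - 4*v - 1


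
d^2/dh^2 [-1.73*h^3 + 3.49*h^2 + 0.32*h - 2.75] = 6.98 - 10.38*h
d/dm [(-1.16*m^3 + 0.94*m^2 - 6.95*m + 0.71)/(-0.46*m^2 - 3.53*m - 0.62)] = (0.5336*m^4 + 8.1896*m^3 - 4.3576*m^2 - 0.5124*m + 6.8153)/(0.2116*m^4 + 3.2476*m^3 + 13.0313*m^2 + 4.3772*m + 0.3844)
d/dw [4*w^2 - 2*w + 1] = 8*w - 2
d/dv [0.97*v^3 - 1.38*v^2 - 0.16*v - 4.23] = 2.91*v^2 - 2.76*v - 0.16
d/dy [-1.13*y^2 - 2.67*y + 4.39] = -2.26*y - 2.67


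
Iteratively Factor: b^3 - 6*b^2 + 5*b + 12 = (b - 4)*(b^2 - 2*b - 3) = (b - 4)*(b + 1)*(b - 3)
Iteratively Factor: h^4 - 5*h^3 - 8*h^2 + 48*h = (h - 4)*(h^3 - h^2 - 12*h) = (h - 4)^2*(h^2 + 3*h) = h*(h - 4)^2*(h + 3)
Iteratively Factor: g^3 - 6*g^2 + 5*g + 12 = (g + 1)*(g^2 - 7*g + 12) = (g - 3)*(g + 1)*(g - 4)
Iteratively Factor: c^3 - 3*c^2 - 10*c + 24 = (c + 3)*(c^2 - 6*c + 8) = (c - 4)*(c + 3)*(c - 2)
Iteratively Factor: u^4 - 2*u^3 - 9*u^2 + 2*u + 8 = (u - 1)*(u^3 - u^2 - 10*u - 8) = (u - 1)*(u + 2)*(u^2 - 3*u - 4) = (u - 1)*(u + 1)*(u + 2)*(u - 4)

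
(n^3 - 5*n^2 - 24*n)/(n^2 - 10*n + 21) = n*(n^2 - 5*n - 24)/(n^2 - 10*n + 21)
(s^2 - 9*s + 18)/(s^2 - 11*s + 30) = (s - 3)/(s - 5)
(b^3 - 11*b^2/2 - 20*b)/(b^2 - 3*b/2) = (2*b^2 - 11*b - 40)/(2*b - 3)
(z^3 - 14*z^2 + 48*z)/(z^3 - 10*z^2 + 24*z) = (z - 8)/(z - 4)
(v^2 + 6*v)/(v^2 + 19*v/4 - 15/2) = 4*v/(4*v - 5)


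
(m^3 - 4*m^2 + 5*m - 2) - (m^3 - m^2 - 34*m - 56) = -3*m^2 + 39*m + 54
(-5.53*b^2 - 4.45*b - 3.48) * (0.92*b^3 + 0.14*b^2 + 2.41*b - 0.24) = -5.0876*b^5 - 4.8682*b^4 - 17.1519*b^3 - 9.8845*b^2 - 7.3188*b + 0.8352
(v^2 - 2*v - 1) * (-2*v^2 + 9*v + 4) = -2*v^4 + 13*v^3 - 12*v^2 - 17*v - 4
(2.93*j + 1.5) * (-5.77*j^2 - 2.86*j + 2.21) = -16.9061*j^3 - 17.0348*j^2 + 2.1853*j + 3.315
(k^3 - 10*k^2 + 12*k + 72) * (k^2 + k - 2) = k^5 - 9*k^4 + 104*k^2 + 48*k - 144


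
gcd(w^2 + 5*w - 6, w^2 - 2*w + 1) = w - 1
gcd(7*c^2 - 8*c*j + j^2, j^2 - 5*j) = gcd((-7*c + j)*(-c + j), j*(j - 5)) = 1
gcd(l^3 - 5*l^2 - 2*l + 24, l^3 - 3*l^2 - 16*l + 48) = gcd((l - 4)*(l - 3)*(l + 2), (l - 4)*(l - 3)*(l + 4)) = l^2 - 7*l + 12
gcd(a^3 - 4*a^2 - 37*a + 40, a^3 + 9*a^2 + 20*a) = a + 5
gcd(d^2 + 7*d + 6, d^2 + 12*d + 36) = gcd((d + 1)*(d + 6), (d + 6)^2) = d + 6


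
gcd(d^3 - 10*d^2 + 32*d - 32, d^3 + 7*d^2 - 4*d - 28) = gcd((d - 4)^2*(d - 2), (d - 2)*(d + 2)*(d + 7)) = d - 2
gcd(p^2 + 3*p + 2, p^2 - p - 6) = p + 2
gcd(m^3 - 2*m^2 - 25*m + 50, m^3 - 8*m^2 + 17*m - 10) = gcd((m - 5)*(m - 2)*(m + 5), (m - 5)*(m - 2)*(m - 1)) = m^2 - 7*m + 10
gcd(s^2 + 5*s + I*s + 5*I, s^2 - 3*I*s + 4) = s + I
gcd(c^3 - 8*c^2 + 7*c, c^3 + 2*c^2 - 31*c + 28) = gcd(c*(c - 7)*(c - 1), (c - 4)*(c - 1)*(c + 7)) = c - 1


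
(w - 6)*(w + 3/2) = w^2 - 9*w/2 - 9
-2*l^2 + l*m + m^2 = (-l + m)*(2*l + m)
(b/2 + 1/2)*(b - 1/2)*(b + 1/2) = b^3/2 + b^2/2 - b/8 - 1/8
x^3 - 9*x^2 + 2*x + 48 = (x - 8)*(x - 3)*(x + 2)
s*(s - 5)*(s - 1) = s^3 - 6*s^2 + 5*s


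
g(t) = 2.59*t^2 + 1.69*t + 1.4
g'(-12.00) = -60.47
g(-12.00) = 354.08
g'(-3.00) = -13.85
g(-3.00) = 19.64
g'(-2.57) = -11.62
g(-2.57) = 14.16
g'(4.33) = 24.12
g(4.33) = 57.28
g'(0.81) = 5.89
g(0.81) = 4.47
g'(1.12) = 7.49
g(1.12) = 6.54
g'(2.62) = 15.26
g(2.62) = 23.61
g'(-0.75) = -2.20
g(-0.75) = 1.59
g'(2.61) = 15.21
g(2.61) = 23.45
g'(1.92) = 11.64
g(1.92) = 14.19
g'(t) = 5.18*t + 1.69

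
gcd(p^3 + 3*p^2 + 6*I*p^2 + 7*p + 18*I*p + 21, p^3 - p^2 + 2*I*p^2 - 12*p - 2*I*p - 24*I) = p + 3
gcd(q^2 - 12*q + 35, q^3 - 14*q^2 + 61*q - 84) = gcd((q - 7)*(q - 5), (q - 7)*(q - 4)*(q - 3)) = q - 7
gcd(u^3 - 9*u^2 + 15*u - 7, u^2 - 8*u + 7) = u^2 - 8*u + 7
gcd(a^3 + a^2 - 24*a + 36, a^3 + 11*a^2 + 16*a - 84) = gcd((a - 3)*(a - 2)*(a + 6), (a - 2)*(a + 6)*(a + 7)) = a^2 + 4*a - 12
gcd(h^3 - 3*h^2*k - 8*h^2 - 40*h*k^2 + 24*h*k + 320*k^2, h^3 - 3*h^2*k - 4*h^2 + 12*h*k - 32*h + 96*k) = h - 8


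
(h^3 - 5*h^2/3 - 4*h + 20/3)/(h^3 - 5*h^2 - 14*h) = (3*h^2 - 11*h + 10)/(3*h*(h - 7))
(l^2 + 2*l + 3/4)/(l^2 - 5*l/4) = (4*l^2 + 8*l + 3)/(l*(4*l - 5))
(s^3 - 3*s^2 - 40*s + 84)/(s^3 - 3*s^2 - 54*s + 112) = (s^2 - s - 42)/(s^2 - s - 56)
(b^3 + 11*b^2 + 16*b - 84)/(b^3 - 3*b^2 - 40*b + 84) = (b + 7)/(b - 7)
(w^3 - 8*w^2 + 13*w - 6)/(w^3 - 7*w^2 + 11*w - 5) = (w - 6)/(w - 5)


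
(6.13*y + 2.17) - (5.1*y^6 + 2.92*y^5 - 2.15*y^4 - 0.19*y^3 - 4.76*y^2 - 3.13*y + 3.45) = -5.1*y^6 - 2.92*y^5 + 2.15*y^4 + 0.19*y^3 + 4.76*y^2 + 9.26*y - 1.28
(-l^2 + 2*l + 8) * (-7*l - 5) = 7*l^3 - 9*l^2 - 66*l - 40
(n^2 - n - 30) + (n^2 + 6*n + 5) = 2*n^2 + 5*n - 25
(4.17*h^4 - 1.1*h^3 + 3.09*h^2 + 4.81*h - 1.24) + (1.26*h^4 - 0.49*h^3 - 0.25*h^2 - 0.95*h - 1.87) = 5.43*h^4 - 1.59*h^3 + 2.84*h^2 + 3.86*h - 3.11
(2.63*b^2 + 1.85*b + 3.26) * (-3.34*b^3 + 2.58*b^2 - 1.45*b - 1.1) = -8.7842*b^5 + 0.6064*b^4 - 9.9289*b^3 + 2.8353*b^2 - 6.762*b - 3.586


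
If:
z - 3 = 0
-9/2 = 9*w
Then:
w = -1/2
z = 3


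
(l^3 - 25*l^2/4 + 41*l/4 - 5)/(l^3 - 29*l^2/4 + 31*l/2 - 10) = (l - 1)/(l - 2)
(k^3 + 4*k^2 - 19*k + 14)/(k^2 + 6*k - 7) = k - 2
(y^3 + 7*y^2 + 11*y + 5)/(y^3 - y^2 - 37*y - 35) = (y + 1)/(y - 7)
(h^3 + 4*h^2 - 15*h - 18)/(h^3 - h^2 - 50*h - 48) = (h - 3)/(h - 8)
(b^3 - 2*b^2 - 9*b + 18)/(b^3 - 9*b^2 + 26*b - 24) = (b + 3)/(b - 4)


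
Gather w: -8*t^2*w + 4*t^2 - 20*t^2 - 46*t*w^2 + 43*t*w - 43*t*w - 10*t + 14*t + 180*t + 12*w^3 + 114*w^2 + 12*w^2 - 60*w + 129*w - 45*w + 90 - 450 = -16*t^2 + 184*t + 12*w^3 + w^2*(126 - 46*t) + w*(24 - 8*t^2) - 360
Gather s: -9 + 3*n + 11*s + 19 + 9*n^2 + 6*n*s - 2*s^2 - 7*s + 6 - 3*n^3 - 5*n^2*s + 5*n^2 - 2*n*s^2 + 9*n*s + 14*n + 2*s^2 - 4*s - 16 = -3*n^3 + 14*n^2 - 2*n*s^2 + 17*n + s*(-5*n^2 + 15*n)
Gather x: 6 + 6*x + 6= 6*x + 12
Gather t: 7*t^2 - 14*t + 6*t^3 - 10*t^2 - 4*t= 6*t^3 - 3*t^2 - 18*t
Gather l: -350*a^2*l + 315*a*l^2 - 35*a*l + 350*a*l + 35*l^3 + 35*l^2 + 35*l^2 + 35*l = 35*l^3 + l^2*(315*a + 70) + l*(-350*a^2 + 315*a + 35)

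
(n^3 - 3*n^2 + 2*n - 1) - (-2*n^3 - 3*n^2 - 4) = 3*n^3 + 2*n + 3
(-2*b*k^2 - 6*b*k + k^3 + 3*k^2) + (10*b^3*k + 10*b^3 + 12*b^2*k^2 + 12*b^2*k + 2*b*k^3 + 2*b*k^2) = 10*b^3*k + 10*b^3 + 12*b^2*k^2 + 12*b^2*k + 2*b*k^3 - 6*b*k + k^3 + 3*k^2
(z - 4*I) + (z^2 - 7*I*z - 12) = z^2 + z - 7*I*z - 12 - 4*I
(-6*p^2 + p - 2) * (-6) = 36*p^2 - 6*p + 12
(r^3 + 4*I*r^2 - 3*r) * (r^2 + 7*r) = r^5 + 7*r^4 + 4*I*r^4 - 3*r^3 + 28*I*r^3 - 21*r^2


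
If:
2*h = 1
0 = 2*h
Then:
No Solution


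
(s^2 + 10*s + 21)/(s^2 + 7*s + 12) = (s + 7)/(s + 4)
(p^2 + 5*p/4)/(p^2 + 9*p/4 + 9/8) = 2*p*(4*p + 5)/(8*p^2 + 18*p + 9)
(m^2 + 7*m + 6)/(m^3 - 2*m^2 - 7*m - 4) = (m + 6)/(m^2 - 3*m - 4)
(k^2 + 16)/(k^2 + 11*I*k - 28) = (k - 4*I)/(k + 7*I)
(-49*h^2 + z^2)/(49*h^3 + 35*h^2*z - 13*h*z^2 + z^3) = (7*h + z)/(-7*h^2 - 6*h*z + z^2)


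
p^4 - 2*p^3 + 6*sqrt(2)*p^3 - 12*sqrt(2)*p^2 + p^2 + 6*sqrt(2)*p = p*(p - 1)^2*(p + 6*sqrt(2))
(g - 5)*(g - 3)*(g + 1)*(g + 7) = g^4 - 42*g^2 + 64*g + 105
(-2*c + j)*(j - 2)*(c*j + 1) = -2*c^2*j^2 + 4*c^2*j + c*j^3 - 2*c*j^2 - 2*c*j + 4*c + j^2 - 2*j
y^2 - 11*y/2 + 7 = (y - 7/2)*(y - 2)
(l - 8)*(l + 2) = l^2 - 6*l - 16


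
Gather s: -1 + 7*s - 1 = 7*s - 2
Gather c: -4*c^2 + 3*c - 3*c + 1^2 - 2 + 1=-4*c^2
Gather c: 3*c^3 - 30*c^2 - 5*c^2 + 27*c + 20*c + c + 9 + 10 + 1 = 3*c^3 - 35*c^2 + 48*c + 20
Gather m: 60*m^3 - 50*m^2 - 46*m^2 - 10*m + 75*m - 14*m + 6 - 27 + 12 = 60*m^3 - 96*m^2 + 51*m - 9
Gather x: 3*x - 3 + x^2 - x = x^2 + 2*x - 3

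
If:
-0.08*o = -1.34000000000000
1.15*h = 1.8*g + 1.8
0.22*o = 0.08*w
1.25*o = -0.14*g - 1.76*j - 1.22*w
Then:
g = -12.5714285714286*j - 550.955357142857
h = -19.6770186335404*j - 860.799689440994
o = 16.75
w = 46.06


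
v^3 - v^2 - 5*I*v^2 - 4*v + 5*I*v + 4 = (v - 1)*(v - 4*I)*(v - I)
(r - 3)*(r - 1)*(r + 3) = r^3 - r^2 - 9*r + 9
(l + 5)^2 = l^2 + 10*l + 25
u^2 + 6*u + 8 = (u + 2)*(u + 4)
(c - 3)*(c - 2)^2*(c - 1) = c^4 - 8*c^3 + 23*c^2 - 28*c + 12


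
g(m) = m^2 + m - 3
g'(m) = 2*m + 1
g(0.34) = -2.54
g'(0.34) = 1.68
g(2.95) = 8.65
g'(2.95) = 6.90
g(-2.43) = 0.47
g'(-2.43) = -3.86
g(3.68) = 14.22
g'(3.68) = 8.36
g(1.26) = -0.15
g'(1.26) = 3.52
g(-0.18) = -3.15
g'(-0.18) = 0.64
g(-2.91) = 2.56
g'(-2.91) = -4.82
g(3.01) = 9.07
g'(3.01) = 7.02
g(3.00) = 9.00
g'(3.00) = 7.00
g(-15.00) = 207.00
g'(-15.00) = -29.00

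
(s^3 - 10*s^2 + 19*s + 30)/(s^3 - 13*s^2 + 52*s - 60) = (s + 1)/(s - 2)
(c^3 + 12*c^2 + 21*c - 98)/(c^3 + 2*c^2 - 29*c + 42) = (c + 7)/(c - 3)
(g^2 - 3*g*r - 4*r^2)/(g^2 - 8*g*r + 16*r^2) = (-g - r)/(-g + 4*r)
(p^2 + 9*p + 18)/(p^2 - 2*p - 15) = (p + 6)/(p - 5)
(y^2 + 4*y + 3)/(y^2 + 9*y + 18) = (y + 1)/(y + 6)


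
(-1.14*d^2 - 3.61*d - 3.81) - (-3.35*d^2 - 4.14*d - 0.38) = 2.21*d^2 + 0.53*d - 3.43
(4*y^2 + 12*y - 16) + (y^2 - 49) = 5*y^2 + 12*y - 65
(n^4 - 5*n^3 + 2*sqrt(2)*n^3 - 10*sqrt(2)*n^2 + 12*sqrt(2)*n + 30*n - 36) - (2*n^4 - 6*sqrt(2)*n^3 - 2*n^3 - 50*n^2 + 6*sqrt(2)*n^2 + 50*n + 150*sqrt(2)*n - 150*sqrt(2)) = -n^4 - 3*n^3 + 8*sqrt(2)*n^3 - 16*sqrt(2)*n^2 + 50*n^2 - 138*sqrt(2)*n - 20*n - 36 + 150*sqrt(2)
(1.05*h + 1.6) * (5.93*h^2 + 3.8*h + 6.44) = 6.2265*h^3 + 13.478*h^2 + 12.842*h + 10.304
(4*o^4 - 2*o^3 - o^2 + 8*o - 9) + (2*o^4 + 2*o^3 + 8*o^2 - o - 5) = 6*o^4 + 7*o^2 + 7*o - 14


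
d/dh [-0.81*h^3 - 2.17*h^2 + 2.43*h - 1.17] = -2.43*h^2 - 4.34*h + 2.43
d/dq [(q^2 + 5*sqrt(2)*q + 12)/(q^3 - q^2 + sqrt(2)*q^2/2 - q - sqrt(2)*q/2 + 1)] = 2*((2*q + 5*sqrt(2))*(2*q^3 - 2*q^2 + sqrt(2)*q^2 - 2*q - sqrt(2)*q + 2) + (q^2 + 5*sqrt(2)*q + 12)*(-6*q^2 - 2*sqrt(2)*q + 4*q + sqrt(2) + 2))/(2*q^3 - 2*q^2 + sqrt(2)*q^2 - 2*q - sqrt(2)*q + 2)^2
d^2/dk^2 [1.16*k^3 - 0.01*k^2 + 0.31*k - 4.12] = 6.96*k - 0.02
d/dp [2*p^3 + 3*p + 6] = 6*p^2 + 3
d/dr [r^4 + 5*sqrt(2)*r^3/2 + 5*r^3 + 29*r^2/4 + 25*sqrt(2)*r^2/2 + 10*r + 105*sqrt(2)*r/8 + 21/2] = 4*r^3 + 15*sqrt(2)*r^2/2 + 15*r^2 + 29*r/2 + 25*sqrt(2)*r + 10 + 105*sqrt(2)/8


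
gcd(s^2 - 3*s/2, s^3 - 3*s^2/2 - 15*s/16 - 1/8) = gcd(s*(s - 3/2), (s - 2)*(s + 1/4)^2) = 1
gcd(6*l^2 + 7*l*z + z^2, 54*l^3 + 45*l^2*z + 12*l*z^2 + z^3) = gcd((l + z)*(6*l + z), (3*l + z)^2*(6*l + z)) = 6*l + z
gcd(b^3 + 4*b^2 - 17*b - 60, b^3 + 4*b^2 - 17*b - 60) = b^3 + 4*b^2 - 17*b - 60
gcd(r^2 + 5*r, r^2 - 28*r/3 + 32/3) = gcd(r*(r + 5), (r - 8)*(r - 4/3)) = 1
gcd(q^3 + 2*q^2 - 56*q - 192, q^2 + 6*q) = q + 6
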